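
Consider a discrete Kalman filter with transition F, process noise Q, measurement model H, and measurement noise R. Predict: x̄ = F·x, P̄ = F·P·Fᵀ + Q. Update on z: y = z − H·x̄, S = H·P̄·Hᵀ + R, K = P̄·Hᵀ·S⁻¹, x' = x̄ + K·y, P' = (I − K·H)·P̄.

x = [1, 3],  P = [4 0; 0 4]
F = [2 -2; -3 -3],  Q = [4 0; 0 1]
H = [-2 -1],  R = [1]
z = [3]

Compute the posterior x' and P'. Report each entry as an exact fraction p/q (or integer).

x' = [176/109, -1375/218]
P' = [1332/109 -2628/109; -2628/109 10585/218]

x̄ = F·x = [-4, -12]
P̄ = F·P·Fᵀ + Q = [36 0; 0 73]
y = z − H·x̄ = [-17]
S = H·P̄·Hᵀ + R = [218]
K = P̄·Hᵀ·S⁻¹ = [-36/109; -73/218]
x' = x̄ + K·y = [176/109, -1375/218]
P' = (I − K·H)·P̄ = [1332/109 -2628/109; -2628/109 10585/218]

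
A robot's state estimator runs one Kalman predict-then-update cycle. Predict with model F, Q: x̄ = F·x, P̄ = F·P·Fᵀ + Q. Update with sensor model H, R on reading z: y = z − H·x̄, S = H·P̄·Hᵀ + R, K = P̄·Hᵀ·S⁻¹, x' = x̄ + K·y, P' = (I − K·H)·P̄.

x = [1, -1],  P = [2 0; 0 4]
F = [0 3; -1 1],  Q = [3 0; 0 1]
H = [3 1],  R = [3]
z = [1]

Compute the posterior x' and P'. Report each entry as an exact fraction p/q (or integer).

x̄ = F·x = [-3, -2]
P̄ = F·P·Fᵀ + Q = [39 12; 12 7]
y = z − H·x̄ = [12]
S = H·P̄·Hᵀ + R = [433]
K = P̄·Hᵀ·S⁻¹ = [129/433; 43/433]
x' = x̄ + K·y = [249/433, -350/433]
P' = (I − K·H)·P̄ = [246/433 -351/433; -351/433 1182/433]

x' = [249/433, -350/433]
P' = [246/433 -351/433; -351/433 1182/433]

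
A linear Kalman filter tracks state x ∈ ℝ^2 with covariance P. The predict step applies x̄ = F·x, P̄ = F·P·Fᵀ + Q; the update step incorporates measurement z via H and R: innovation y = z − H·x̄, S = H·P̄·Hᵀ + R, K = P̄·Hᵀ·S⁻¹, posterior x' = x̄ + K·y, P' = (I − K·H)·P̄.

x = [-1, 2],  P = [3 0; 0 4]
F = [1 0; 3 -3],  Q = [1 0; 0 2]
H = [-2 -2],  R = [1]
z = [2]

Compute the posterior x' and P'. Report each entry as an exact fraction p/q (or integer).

x̄ = F·x = [-1, -9]
P̄ = F·P·Fᵀ + Q = [4 9; 9 65]
y = z − H·x̄ = [-18]
S = H·P̄·Hᵀ + R = [349]
K = P̄·Hᵀ·S⁻¹ = [-26/349; -148/349]
x' = x̄ + K·y = [119/349, -477/349]
P' = (I − K·H)·P̄ = [720/349 -707/349; -707/349 781/349]

x' = [119/349, -477/349]
P' = [720/349 -707/349; -707/349 781/349]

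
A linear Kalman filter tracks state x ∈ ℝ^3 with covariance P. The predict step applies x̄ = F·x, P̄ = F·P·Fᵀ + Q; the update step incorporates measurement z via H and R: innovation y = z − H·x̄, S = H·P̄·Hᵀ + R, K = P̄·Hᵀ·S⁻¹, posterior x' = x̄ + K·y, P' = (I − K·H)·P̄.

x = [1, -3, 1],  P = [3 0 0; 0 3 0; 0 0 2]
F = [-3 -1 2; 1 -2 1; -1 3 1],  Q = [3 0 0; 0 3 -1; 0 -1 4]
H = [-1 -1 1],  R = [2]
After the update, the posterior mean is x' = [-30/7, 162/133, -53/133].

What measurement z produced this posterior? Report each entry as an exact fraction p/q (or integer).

z = [3]

x̄ = F·x = [2, 8, -9]
P̄ = F·P·Fᵀ + Q = [41 1 4; 1 20 -20; 4 -20 36]
S = H·P̄·Hᵀ + R = [133]
K = P̄·Hᵀ·S⁻¹ = [-2/7; -41/133; 52/133]
x' − x̄ = [-44/7, -902/133, 1144/133] = K·y
y = (KᵀK)⁻¹·Kᵀ·(x' − x̄) = [22]
z = y + H·x̄ = [22] + [-19] = [3]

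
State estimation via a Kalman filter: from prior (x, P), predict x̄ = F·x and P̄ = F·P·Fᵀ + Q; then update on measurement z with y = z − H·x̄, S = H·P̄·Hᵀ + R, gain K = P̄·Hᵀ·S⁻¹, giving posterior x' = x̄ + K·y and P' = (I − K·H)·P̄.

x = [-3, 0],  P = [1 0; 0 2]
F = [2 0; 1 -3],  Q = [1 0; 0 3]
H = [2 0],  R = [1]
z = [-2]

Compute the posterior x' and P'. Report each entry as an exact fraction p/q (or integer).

x' = [-26/21, -23/21]
P' = [5/21 2/21; 2/21 446/21]

x̄ = F·x = [-6, -3]
P̄ = F·P·Fᵀ + Q = [5 2; 2 22]
y = z − H·x̄ = [10]
S = H·P̄·Hᵀ + R = [21]
K = P̄·Hᵀ·S⁻¹ = [10/21; 4/21]
x' = x̄ + K·y = [-26/21, -23/21]
P' = (I − K·H)·P̄ = [5/21 2/21; 2/21 446/21]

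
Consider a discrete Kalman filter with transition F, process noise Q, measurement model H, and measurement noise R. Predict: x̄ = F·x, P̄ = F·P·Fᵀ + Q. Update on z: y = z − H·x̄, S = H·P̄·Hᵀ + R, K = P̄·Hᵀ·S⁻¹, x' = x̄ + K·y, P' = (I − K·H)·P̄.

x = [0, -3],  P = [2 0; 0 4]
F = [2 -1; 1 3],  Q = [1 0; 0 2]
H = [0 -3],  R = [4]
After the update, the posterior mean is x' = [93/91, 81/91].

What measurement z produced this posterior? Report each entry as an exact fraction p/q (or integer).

z = [-3]

x̄ = F·x = [3, -9]
P̄ = F·P·Fᵀ + Q = [13 -8; -8 40]
S = H·P̄·Hᵀ + R = [364]
K = P̄·Hᵀ·S⁻¹ = [6/91; -30/91]
x' − x̄ = [-180/91, 900/91] = K·y
y = (KᵀK)⁻¹·Kᵀ·(x' − x̄) = [-30]
z = y + H·x̄ = [-30] + [27] = [-3]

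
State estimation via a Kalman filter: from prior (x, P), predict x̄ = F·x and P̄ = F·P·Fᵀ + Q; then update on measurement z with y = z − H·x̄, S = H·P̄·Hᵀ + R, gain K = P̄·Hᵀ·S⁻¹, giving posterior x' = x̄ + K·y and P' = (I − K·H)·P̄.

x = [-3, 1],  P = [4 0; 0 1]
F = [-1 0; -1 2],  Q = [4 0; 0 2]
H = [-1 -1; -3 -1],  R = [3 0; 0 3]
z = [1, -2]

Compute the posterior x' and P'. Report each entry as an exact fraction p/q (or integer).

x' = [267/661, 215/661]
P' = [456/661 -732/661; -732/661 2010/661]

x̄ = F·x = [3, 5]
P̄ = F·P·Fᵀ + Q = [8 4; 4 10]
y = z − H·x̄ = [9, 12]
S = H·P̄·Hᵀ + R = [29 50; 50 109]
K = P̄·Hᵀ·S⁻¹ = [92/661 -212/661; -426/661 62/661]
x' = x̄ + K·y = [267/661, 215/661]
P' = (I − K·H)·P̄ = [456/661 -732/661; -732/661 2010/661]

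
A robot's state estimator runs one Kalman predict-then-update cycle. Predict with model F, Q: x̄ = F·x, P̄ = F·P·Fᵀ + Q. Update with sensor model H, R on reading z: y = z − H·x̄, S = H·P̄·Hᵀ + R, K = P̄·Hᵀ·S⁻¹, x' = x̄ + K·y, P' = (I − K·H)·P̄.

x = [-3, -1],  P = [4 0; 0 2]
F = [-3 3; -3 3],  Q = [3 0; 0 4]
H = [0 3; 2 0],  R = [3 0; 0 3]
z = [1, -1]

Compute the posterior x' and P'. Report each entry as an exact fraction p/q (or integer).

x' = [-686/1811, 572/1811]
P' = [1227/1811 54/1811; 54/1811 578/1811]

x̄ = F·x = [6, 6]
P̄ = F·P·Fᵀ + Q = [57 54; 54 58]
y = z − H·x̄ = [-17, -13]
S = H·P̄·Hᵀ + R = [525 324; 324 231]
K = P̄·Hᵀ·S⁻¹ = [54/1811 818/1811; 578/1811 36/1811]
x' = x̄ + K·y = [-686/1811, 572/1811]
P' = (I − K·H)·P̄ = [1227/1811 54/1811; 54/1811 578/1811]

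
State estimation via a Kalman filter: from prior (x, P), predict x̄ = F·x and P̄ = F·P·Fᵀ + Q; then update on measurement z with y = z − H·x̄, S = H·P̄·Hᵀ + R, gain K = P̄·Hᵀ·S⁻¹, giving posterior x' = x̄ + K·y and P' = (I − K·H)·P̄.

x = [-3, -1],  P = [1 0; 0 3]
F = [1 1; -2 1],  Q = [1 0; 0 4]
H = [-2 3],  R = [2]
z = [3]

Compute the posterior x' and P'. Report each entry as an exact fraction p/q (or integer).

x̄ = F·x = [-4, 5]
P̄ = F·P·Fᵀ + Q = [5 1; 1 11]
y = z − H·x̄ = [-20]
S = H·P̄·Hᵀ + R = [109]
K = P̄·Hᵀ·S⁻¹ = [-7/109; 31/109]
x' = x̄ + K·y = [-296/109, -75/109]
P' = (I − K·H)·P̄ = [496/109 326/109; 326/109 238/109]

x' = [-296/109, -75/109]
P' = [496/109 326/109; 326/109 238/109]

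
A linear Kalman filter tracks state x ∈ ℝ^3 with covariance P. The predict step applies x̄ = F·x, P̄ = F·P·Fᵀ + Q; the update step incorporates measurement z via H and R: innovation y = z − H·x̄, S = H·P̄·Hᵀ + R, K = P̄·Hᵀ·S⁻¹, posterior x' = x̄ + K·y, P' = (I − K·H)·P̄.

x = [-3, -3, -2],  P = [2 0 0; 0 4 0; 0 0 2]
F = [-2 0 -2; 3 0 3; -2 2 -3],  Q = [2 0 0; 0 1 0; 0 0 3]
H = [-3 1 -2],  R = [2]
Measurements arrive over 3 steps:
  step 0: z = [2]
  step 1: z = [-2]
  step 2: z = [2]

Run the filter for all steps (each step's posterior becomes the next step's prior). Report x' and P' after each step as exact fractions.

step 0: x' = [32/15, -56/15, -6], P' = [34/15 -22/15 -4; -22/15 4184/885 258/59; -4 258/59 495/59]
step 1: x' = [69308/98945, -184202/98945, -87088/98945], P' = [184318/98945 -102442/98945 -312348/98945; -102442/98945 422648/98945 343732/98945; -312348/98945 343732/98945 2623947/395780]
step 2: x' = [11822692/20779841, -17123286/20779841, -47151866/20779841], P' = [38732670/20779841 -21559402/20779841 -65653716/20779841; -21559402/20779841 88200264/20779841 72054070/20779841; -65653716/20779841 72054070/20779841 137810922/20779841]

step 0: x̄ = F·x = [10, -15, 6]
step 0: P̄ = F·P·Fᵀ + Q = [18 -24 20; -24 37 -30; 20 -30 45]
step 0: y = z − H·x̄ = [59]
step 0: S = H·P̄·Hᵀ + R = [885]
step 0: K = P̄·Hᵀ·S⁻¹ = [-2/15; 169/885; -12/59]
step 0: x' = x̄ + K·y = [32/15, -56/15, -6]
step 0: P' = (I − K·H)·P̄ = [34/15 -22/15 -4; -22/15 4184/885 258/59; -4 258/59 495/59]
step 1: x̄ = F·x = [116/15, -58/5, 94/15]
step 1: P̄ = F·P·Fᵀ + Q = [11174/885 -4702/295 6886/885; -4702/295 7348/295 -3443/295; 6886/885 -3443/295 15704/885]
step 1: y = z − H·x̄ = [136/3]
step 1: S = H·P̄·Hᵀ + R = [79156/177]
step 1: K = P̄·Hᵀ·S⁻¹ = [-3070/19789; 4251/19789; -12479/79156]
step 1: x' = x̄ + K·y = [69308/98945, -184202/98945, -87088/98945]
step 1: P' = (I − K·H)·P̄ = [184318/98945 -102442/98945 -312348/98945; -102442/98945 422648/98945 343732/98945; -312348/98945 343732/98945 2623947/395780]
step 2: x̄ = F·x = [1016/2827, -1524/2827, -35108/14135]
step 2: P̄ = F·P·Fᵀ + Q = [30295/2827 -73923/5654 33403/5654; -73923/5654 233077/11308 -100209/11308; 33403/5654 -100209/11308 900089/56540]
step 2: y = z − H·x̄ = [-19086/14135]
step 2: S = H·P̄·Hᵀ + R = [20779841/56540]
step 2: K = P̄·Hᵀ·S⁻¹ = [-3224990/20779841; 4385165/20779841; -3303313/20779841]
step 2: x' = x̄ + K·y = [11822692/20779841, -17123286/20779841, -47151866/20779841]
step 2: P' = (I − K·H)·P̄ = [38732670/20779841 -21559402/20779841 -65653716/20779841; -21559402/20779841 88200264/20779841 72054070/20779841; -65653716/20779841 72054070/20779841 137810922/20779841]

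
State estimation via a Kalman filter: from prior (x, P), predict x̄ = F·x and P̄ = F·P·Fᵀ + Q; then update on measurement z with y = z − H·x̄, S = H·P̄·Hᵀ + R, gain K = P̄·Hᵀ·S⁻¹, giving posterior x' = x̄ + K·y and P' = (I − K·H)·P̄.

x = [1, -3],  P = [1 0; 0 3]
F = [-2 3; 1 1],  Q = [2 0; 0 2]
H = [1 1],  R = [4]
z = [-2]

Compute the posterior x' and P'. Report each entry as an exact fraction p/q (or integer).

x̄ = F·x = [-11, -2]
P̄ = F·P·Fᵀ + Q = [33 7; 7 6]
y = z − H·x̄ = [11]
S = H·P̄·Hᵀ + R = [57]
K = P̄·Hᵀ·S⁻¹ = [40/57; 13/57]
x' = x̄ + K·y = [-187/57, 29/57]
P' = (I − K·H)·P̄ = [281/57 -121/57; -121/57 173/57]

x' = [-187/57, 29/57]
P' = [281/57 -121/57; -121/57 173/57]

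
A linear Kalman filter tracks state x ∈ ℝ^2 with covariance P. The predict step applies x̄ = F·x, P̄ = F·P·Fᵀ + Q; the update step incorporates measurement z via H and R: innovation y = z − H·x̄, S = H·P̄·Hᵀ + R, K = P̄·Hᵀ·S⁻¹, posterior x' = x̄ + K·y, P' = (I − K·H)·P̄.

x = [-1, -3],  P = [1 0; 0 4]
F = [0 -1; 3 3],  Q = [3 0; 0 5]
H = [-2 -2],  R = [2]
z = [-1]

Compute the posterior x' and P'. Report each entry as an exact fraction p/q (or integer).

x̄ = F·x = [3, -12]
P̄ = F·P·Fᵀ + Q = [7 -12; -12 50]
y = z − H·x̄ = [-19]
S = H·P̄·Hᵀ + R = [134]
K = P̄·Hᵀ·S⁻¹ = [5/67; -38/67]
x' = x̄ + K·y = [106/67, -82/67]
P' = (I − K·H)·P̄ = [419/67 -424/67; -424/67 462/67]

x' = [106/67, -82/67]
P' = [419/67 -424/67; -424/67 462/67]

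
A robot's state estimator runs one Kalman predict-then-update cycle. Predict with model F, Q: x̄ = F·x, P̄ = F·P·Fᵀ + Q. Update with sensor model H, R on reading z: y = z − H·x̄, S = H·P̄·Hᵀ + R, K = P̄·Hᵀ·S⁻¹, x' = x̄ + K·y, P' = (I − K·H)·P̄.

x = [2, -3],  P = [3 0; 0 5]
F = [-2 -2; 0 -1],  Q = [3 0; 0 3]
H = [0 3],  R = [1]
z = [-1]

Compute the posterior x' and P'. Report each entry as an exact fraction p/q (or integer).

x̄ = F·x = [2, 3]
P̄ = F·P·Fᵀ + Q = [35 10; 10 8]
y = z − H·x̄ = [-10]
S = H·P̄·Hᵀ + R = [73]
K = P̄·Hᵀ·S⁻¹ = [30/73; 24/73]
x' = x̄ + K·y = [-154/73, -21/73]
P' = (I − K·H)·P̄ = [1655/73 10/73; 10/73 8/73]

x' = [-154/73, -21/73]
P' = [1655/73 10/73; 10/73 8/73]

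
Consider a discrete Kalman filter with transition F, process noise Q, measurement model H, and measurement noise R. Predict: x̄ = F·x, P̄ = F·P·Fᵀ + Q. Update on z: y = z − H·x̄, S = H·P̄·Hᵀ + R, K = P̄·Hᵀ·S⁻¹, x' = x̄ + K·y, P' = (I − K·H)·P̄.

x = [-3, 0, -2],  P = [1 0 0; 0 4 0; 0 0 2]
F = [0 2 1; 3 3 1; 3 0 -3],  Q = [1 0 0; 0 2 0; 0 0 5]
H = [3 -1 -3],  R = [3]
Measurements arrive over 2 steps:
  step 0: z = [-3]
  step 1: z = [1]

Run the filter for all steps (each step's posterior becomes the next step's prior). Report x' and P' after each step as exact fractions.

step 0: x̄ = F·x = [-2, -11, -3]
step 0: P̄ = F·P·Fᵀ + Q = [19 26 -6; 26 49 3; -6 3 32]
step 0: y = z − H·x̄ = [-17]
step 0: S = H·P̄·Hᵀ + R = [481]
step 0: K = P̄·Hᵀ·S⁻¹ = [49/481; 20/481; -9/37]
step 0: x' = x̄ + K·y = [-1795/481, -5631/481, 42/37]
step 0: P' = (I − K·H)·P̄ = [6738/481 11526/481 219/37; 11526/481 23169/481 291/37; 219/37 291/37 131/37]
step 1: x̄ = F·x = [-10716/481, -21732/481, -7023/481]
step 1: P̄ = F·P·Fᵀ + Q = [109992/481 237329/481 49890/481; 237329/481 519076/481 108138/481; 49890/481 108138/481 27128/481]
step 1: y = z − H·x̄ = [-10172/481]
step 1: S = H·P̄·Hᵀ + R = [81433/481]
step 1: K = P̄·Hᵀ·S⁻¹ = [-57023/81433; -131503/81433; -39852/81433]
step 1: x' = x̄ + K·y = [-608312/81433, -898240/81433, -346215/81433]
step 1: P' = (I − K·H)·P̄ = [11861447/81433 24589848/81433 3721854/81433; 24589848/81433 51926979/81433 7412358/81433; 3721854/81433 7412358/81433 1290920/81433]

step 0: x' = [-1795/481, -5631/481, 42/37], P' = [6738/481 11526/481 219/37; 11526/481 23169/481 291/37; 219/37 291/37 131/37]
step 1: x' = [-608312/81433, -898240/81433, -346215/81433], P' = [11861447/81433 24589848/81433 3721854/81433; 24589848/81433 51926979/81433 7412358/81433; 3721854/81433 7412358/81433 1290920/81433]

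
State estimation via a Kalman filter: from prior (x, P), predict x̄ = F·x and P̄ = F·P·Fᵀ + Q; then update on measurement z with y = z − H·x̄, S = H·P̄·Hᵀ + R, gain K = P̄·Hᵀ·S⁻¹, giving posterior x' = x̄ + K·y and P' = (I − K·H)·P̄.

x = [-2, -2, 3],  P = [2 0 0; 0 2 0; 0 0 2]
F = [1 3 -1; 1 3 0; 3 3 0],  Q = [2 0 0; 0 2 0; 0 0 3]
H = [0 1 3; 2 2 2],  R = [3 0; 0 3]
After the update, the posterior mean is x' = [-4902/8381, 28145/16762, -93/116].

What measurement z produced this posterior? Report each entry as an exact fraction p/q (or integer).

z = [-1, 1]

x̄ = F·x = [-11, -8, -12]
P̄ = F·P·Fᵀ + Q = [24 20 24; 20 22 24; 24 24 39]
S = H·P̄·Hᵀ + R = [520 654; 654 887]
K = P̄·Hᵀ·S⁻¹ = [-1835/8381 2638/8381; -1475/16762 1791/8381; 39/116 -3/58]
x' − x̄ = [87289/8381, 162241/16762, 1299/116] = K·y
y = (KᵀK)⁻¹·Kᵀ·(x' − x̄) = [43, 63]
z = y + H·x̄ = [43, 63] + [-44, -62] = [-1, 1]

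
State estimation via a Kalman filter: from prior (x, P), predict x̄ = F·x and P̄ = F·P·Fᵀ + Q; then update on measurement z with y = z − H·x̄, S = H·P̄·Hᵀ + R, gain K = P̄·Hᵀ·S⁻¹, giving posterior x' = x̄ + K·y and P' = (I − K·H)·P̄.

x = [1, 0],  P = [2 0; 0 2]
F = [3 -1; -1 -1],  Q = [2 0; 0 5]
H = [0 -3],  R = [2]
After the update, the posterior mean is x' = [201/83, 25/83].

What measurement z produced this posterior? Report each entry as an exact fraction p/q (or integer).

z = [-1]

x̄ = F·x = [3, -1]
P̄ = F·P·Fᵀ + Q = [22 -4; -4 9]
S = H·P̄·Hᵀ + R = [83]
K = P̄·Hᵀ·S⁻¹ = [12/83; -27/83]
x' − x̄ = [-48/83, 108/83] = K·y
y = (KᵀK)⁻¹·Kᵀ·(x' − x̄) = [-4]
z = y + H·x̄ = [-4] + [3] = [-1]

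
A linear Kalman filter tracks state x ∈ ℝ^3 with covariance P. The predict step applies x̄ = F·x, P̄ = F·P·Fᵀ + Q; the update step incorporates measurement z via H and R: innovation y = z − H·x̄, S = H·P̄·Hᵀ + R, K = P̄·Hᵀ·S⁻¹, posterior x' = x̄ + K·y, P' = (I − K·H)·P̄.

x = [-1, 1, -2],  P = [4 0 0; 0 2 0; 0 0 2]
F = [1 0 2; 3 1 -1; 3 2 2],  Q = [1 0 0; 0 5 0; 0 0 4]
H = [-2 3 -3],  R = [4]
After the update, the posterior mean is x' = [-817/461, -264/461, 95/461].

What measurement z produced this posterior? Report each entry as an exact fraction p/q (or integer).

z = [1]

x̄ = F·x = [-5, 0, -5]
P̄ = F·P·Fᵀ + Q = [13 8 20; 8 45 36; 20 36 56]
S = H·P̄·Hᵀ + R = [461]
K = P̄·Hᵀ·S⁻¹ = [-62/461; 11/461; -100/461]
x' − x̄ = [1488/461, -264/461, 2400/461] = K·y
y = (KᵀK)⁻¹·Kᵀ·(x' − x̄) = [-24]
z = y + H·x̄ = [-24] + [25] = [1]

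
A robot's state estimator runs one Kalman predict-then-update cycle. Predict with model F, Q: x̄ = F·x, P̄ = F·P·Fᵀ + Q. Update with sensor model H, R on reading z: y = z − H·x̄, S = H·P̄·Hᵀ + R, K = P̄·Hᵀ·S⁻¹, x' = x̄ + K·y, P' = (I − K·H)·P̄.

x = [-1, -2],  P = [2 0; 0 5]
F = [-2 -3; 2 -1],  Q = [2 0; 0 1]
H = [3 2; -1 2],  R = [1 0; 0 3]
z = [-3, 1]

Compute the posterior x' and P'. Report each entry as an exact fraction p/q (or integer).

x̄ = F·x = [8, 0]
P̄ = F·P·Fᵀ + Q = [55 7; 7 14]
y = z − H·x̄ = [-27, 9]
S = H·P̄·Hᵀ + R = [636 -81; -81 86]
K = P̄·Hᵀ·S⁻¹ = [12073/48135 -3859/16045; 1183/9627 1155/3209]
x' = x̄ + K·y = [-15028/16045, -252/3209]
P' = (I − K·H)·P̄ = [11701/48135 -2303/9627; -2303/9627 4046/9627]

x' = [-15028/16045, -252/3209]
P' = [11701/48135 -2303/9627; -2303/9627 4046/9627]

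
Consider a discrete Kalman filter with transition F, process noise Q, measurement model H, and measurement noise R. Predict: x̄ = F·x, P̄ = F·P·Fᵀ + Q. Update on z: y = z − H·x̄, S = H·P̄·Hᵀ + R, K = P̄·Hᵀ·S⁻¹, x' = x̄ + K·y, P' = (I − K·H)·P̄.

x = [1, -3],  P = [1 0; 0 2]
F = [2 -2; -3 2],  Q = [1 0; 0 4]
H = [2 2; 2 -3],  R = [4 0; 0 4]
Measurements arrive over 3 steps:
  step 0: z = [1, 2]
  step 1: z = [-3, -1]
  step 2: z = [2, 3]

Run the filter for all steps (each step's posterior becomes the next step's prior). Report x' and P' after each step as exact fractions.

step 0: x̄ = F·x = [8, -9]
step 0: P̄ = F·P·Fᵀ + Q = [13 -14; -14 21]
step 0: y = z − H·x̄ = [3, -41]
step 0: S = H·P̄·Hᵀ + R = [28 -46; -46 413]
step 0: K = P̄·Hᵀ·S⁻¹ = [1151/4724 453/2362; 399/2362 -238/1181]
step 0: x' = x̄ + K·y = [4099/4724, -545/2362]
step 0: P' = (I − K·H)·P̄ = [1053/2362 49/1181; 49/1181 350/1181]
step 1: x̄ = F·x = [5189/2362, -14477/4724]
step 1: P̄ = F·P·Fᵀ + Q = [4295/1181 -4069/1181; -4069/1181 20549/2362]
step 1: y = z − H·x̄ = [-2987/2362, -68911/4724]
step 1: S = H·P̄·Hᵀ + R = [30450/1181 -36329/1181; -36329/1181 326405/2362]
step 1: K = P̄·Hᵀ·S⁻¹ = [702203/3090364 275059/1545182; 258287/1545182 -155694/772591]
step 1: x' = x̄ + K·y = [-2123697/3090364, -519591/1545182]
step 1: P' = (I − K·H)·P̄ = [641369/1545182 30417/772591; 30417/772591 227870/772591]
step 2: x̄ = F·x = [-1084515/1545182, 4292727/3090364]
step 2: P̄ = F·P·Fᵀ + Q = [2723473/772591 -2531417/772591; -2531417/772591 13046001/1545182]
step 2: y = z − H·x̄ = [966667/1545182, 26487333/3090364]
step 2: S = H·P̄·Hᵀ + R = [19824922/772591 -23181277/772591; -23181277/772591 206136529/1545182]
step 2: K = P̄·Hᵀ·S⁻¹ = [442538623/1949218540 173083119/974609270; 162967059/974609270 -98132198/487304635]
step 2: x' = x̄ + K·y = [937863937/974609270, -113209824/487304635]
step 2: P' = (I − K·H)·P̄ = [403989669/974609270 19274477/487304635; 19274477/487304635 143692582/487304635]

step 0: x' = [4099/4724, -545/2362], P' = [1053/2362 49/1181; 49/1181 350/1181]
step 1: x' = [-2123697/3090364, -519591/1545182], P' = [641369/1545182 30417/772591; 30417/772591 227870/772591]
step 2: x' = [937863937/974609270, -113209824/487304635], P' = [403989669/974609270 19274477/487304635; 19274477/487304635 143692582/487304635]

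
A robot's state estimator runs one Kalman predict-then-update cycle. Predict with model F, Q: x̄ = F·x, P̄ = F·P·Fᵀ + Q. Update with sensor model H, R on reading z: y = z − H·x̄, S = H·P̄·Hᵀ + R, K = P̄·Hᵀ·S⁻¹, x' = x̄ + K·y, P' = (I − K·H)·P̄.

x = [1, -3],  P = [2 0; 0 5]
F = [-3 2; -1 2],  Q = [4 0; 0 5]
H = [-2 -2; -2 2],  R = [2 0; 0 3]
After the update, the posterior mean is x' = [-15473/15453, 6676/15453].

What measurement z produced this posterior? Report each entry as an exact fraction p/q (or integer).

x̄ = F·x = [-9, -7]
P̄ = F·P·Fᵀ + Q = [42 26; 26 27]
S = H·P̄·Hᵀ + R = [486 60; 60 71]
K = P̄·Hᵀ·S⁻¹ = [-3868/15453 -1232/5151; -3823/15453 1222/5151]
x' − x̄ = [123604/15453, 114847/15453] = K·y
y = (KᵀK)⁻¹·Kᵀ·(x' − x̄) = [-31, -1]
z = y + H·x̄ = [-31, -1] + [32, 4] = [1, 3]

z = [1, 3]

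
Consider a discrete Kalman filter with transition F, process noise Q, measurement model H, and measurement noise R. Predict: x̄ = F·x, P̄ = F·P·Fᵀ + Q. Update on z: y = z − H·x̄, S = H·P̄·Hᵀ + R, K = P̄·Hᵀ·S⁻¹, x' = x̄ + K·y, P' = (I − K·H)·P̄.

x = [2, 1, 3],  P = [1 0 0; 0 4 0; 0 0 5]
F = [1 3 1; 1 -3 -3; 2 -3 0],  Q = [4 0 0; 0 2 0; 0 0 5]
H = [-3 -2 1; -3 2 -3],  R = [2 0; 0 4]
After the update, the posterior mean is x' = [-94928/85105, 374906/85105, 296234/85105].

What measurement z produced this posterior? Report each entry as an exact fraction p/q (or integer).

z = [-2, 2]

x̄ = F·x = [8, -10, 1]
P̄ = F·P·Fᵀ + Q = [46 -50 -34; -50 84 38; -34 38 45]
S = H·P̄·Hᵀ + R = [249 43; 43 691]
K = P̄·Hᵀ·S⁻¹ = [-21952/85105 -15384/85105; 2524/85105 24968/85105; 23606/85105 3827/85105]
x' − x̄ = [-775768/85105, 1225956/85105, 211129/85105] = K·y
y = (KᵀK)⁻¹·Kᵀ·(x' − x̄) = [1, 49]
z = y + H·x̄ = [1, 49] + [-3, -47] = [-2, 2]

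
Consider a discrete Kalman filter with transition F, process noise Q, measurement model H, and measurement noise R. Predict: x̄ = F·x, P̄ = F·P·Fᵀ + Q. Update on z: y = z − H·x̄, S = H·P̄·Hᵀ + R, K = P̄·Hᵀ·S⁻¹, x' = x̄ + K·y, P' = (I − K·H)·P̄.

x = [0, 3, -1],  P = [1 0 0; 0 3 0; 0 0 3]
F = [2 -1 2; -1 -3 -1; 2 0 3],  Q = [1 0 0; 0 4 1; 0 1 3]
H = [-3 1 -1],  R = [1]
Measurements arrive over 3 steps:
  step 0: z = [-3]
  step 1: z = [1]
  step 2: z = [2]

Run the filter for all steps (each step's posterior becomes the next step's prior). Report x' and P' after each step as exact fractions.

step 0: x̄ = F·x = [-5, -8, -3]
step 0: P̄ = F·P·Fᵀ + Q = [20 1 22; 1 35 -10; 22 -10 34]
step 0: y = z − H·x̄ = [-13]
step 0: S = H·P̄·Hᵀ + R = [396]
step 0: K = P̄·Hᵀ·S⁻¹ = [-9/44; 7/66; -5/18]
step 0: x' = x̄ + K·y = [-103/44, -619/66, 11/18]
step 0: P' = (I − K·H)·P̄ = [151/44 211/22 -1/2; 211/22 336/11 5/3; -1/2 5/3 31/9]
step 1: x̄ = F·x = [586/99, 11827/396, -94/33]
step 1: P̄ = F·P·Fᵀ + Q = [992/99 2336/99 172/33; 2336/99 139523/396 -2846/33; 172/33 -2846/33 459/11]
step 1: y = z − H·x̄ = [-5527/396]
step 1: S = H·P̄·Hᵀ + R = [216779/396]
step 1: K = P̄·Hᵀ·S⁻¹ = [-4624/216779; 145643/216779; -56868/216779]
step 1: x' = x̄ + K·y = [1347694/216779, 4441607/216779, 176219/216779]
step 1: P' = (I − K·H)·P̄ = [2118176/216779 6815748/216779 465844/216779; 6815748/216779 22812558/216779 2219671/216779; 465844/216779 2219671/216779 879007/216779]
step 2: x̄ = F·x = [-1393781/216779, -14848734/216779, 3224045/216779]
step 2: P̄ = F·P·Fᵀ + Q = [2603145/216779 15402837/216779 -1885323/216779; 15402837/216779 264321523/216779 -69857341/216779; -1885323/216779 -69857341/216779 22624232/216779]
step 2: y = z − H·x̄ = [14324994/216779]
step 2: S = H·P̄·Hᵀ + R = [346576561/216779]
step 2: K = P̄·Hᵀ·S⁻¹ = [9478725/346576561; 287970353/346576561; -86825604/346576561]
step 2: x' = x̄ + K·y = [-1601950129/346576561, -4710094548/346576561, -583072289/346576561]
step 2: P' = (I − K·H)·P̄ = [3747331680/346576561 12033778608/346576561 782304843/346576561; 12033778608/346576561 40044101286/346576561 3654795109/346576561; 782304843/346576561 3654795109/346576561 1394706184/346576561]

step 0: x' = [-103/44, -619/66, 11/18], P' = [151/44 211/22 -1/2; 211/22 336/11 5/3; -1/2 5/3 31/9]
step 1: x' = [1347694/216779, 4441607/216779, 176219/216779], P' = [2118176/216779 6815748/216779 465844/216779; 6815748/216779 22812558/216779 2219671/216779; 465844/216779 2219671/216779 879007/216779]
step 2: x' = [-1601950129/346576561, -4710094548/346576561, -583072289/346576561], P' = [3747331680/346576561 12033778608/346576561 782304843/346576561; 12033778608/346576561 40044101286/346576561 3654795109/346576561; 782304843/346576561 3654795109/346576561 1394706184/346576561]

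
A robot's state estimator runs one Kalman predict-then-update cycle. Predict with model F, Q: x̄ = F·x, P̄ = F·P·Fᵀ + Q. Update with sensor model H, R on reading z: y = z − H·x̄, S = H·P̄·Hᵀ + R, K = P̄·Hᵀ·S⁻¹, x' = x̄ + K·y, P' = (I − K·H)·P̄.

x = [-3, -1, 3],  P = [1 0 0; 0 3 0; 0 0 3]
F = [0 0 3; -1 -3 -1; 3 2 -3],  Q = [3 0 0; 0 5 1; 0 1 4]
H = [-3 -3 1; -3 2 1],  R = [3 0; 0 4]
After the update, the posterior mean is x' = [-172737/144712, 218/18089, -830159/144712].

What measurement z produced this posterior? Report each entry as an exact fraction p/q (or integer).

x̄ = F·x = [9, 3, -20]
P̄ = F·P·Fᵀ + Q = [30 -9 -27; -9 36 -11; -27 -11 52]
S = H·P̄·Hᵀ + R = [715 252; 252 696]
K = P̄·Hᵀ·S⁻¹ = [-2385/36178 -24615/144712; -3592/18089 10763/54267; 7297/36178 12511/144712]
x' − x̄ = [-1475145/144712, -54049/18089, 2064081/144712] = K·y
y = (KᵀK)⁻¹·Kᵀ·(x' − x̄) = [54, 39]
z = y + H·x̄ = [54, 39] + [-56, -41] = [-2, -2]

z = [-2, -2]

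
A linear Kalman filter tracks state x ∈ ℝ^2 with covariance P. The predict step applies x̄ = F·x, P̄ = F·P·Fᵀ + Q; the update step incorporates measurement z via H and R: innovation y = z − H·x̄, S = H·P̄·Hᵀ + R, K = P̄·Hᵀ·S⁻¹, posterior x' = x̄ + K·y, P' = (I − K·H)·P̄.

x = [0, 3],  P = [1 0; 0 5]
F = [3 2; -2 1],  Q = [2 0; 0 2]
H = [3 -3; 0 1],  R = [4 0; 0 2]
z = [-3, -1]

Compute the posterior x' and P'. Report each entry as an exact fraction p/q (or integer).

x' = [-3874/3589, -605/3589]
P' = [7398/3589 5882/3589; 5882/3589 5938/3589]

x̄ = F·x = [6, 3]
P̄ = F·P·Fᵀ + Q = [31 4; 4 11]
y = z − H·x̄ = [-12, -4]
S = H·P̄·Hᵀ + R = [310 -21; -21 13]
K = P̄·Hᵀ·S⁻¹ = [1137/3589 2941/3589; -42/3589 2969/3589]
x' = x̄ + K·y = [-3874/3589, -605/3589]
P' = (I − K·H)·P̄ = [7398/3589 5882/3589; 5882/3589 5938/3589]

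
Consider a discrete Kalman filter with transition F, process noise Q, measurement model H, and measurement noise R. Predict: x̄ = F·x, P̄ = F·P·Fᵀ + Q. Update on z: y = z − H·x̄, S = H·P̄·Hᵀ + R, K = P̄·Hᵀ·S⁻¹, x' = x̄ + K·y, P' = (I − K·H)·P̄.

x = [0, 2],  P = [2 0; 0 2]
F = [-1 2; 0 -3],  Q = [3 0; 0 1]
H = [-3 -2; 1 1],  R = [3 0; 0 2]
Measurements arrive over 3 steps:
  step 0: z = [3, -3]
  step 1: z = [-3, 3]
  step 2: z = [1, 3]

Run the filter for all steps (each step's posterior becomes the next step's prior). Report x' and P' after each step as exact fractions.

step 0: x̄ = F·x = [4, -6]
step 0: P̄ = F·P·Fᵀ + Q = [13 -12; -12 19]
step 0: y = z − H·x̄ = [3, -1]
step 0: S = H·P̄·Hᵀ + R = [52 -17; -17 10]
step 0: K = P̄·Hᵀ·S⁻¹ = [-19/33 -29/33; 3/7 10/7]
step 0: x' = x̄ + K·y = [104/33, -43/7]
step 0: P' = (I − K·H)·P̄ = [173/33 -7; -7 69/7]
step 1: x̄ = F·x = [-3566/231, 129/7]
step 1: P̄ = F·P·Fᵀ + Q = [17480/231 -561/7; -561/7 628/7]
step 1: y = z − H·x̄ = [-137/11, 2/231]
step 1: S = H·P̄·Hᵀ + R = [893/11 -63/11; -63/11 1640/231]
step 1: K = P̄·Hᵀ·S⁻¹ = [-115349/125561 -172141/125561; 112703/125561 260196/125561]
step 1: x' = x̄ + K·y = [-503185/125561, 912498/125561]
step 1: P' = (I − K·H)·P̄ = [1034611/125561 -1378893/125561; -1378893/125561 1899285/125561]
step 2: x̄ = F·x = [2328181/125561, -2737494/125561]
step 2: P̄ = F·P·Fᵀ + Q = [14524006/125561 -15532389/125561; -15532389/125561 17219126/125561]
step 2: y = z − H·x̄ = [1635116/125561, 785996/125561]
step 2: S = H·P̄·Hᵀ + R = [13580573/125561 -348325/125561; -348325/125561 929476/125561]
step 2: K = P̄·Hᵀ·S⁻¹ = [-95383315/99565043 -143762819/99565043; 94686665/99565043 216166716/99565043]
step 2: x' = x̄ + K·y = [-295906721/99565043, 415504394/99565043]
step 2: P' = (I − K·H)·P̄ = [861201221/99565043 -1148726859/99565043; -1148726859/99565043 1581060291/99565043]

step 0: x' = [104/33, -43/7], P' = [173/33 -7; -7 69/7]
step 1: x' = [-503185/125561, 912498/125561], P' = [1034611/125561 -1378893/125561; -1378893/125561 1899285/125561]
step 2: x' = [-295906721/99565043, 415504394/99565043], P' = [861201221/99565043 -1148726859/99565043; -1148726859/99565043 1581060291/99565043]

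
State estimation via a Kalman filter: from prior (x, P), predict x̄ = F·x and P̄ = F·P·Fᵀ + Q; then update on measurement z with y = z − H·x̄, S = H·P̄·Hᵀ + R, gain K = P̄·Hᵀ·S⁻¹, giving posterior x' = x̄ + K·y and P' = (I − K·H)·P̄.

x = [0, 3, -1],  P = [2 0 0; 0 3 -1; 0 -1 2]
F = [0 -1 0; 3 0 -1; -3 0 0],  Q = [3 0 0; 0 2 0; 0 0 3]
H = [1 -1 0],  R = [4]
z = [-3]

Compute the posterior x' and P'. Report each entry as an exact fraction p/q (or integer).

x̄ = F·x = [-3, 1, 0]
P̄ = F·P·Fᵀ + Q = [6 -1 0; -1 22 -18; 0 -18 21]
y = z − H·x̄ = [1]
S = H·P̄·Hᵀ + R = [34]
K = P̄·Hᵀ·S⁻¹ = [7/34; -23/34; 9/17]
x' = x̄ + K·y = [-95/34, 11/34, 9/17]
P' = (I − K·H)·P̄ = [155/34 127/34 -63/17; 127/34 219/34 -99/17; -63/17 -99/17 195/17]

x' = [-95/34, 11/34, 9/17]
P' = [155/34 127/34 -63/17; 127/34 219/34 -99/17; -63/17 -99/17 195/17]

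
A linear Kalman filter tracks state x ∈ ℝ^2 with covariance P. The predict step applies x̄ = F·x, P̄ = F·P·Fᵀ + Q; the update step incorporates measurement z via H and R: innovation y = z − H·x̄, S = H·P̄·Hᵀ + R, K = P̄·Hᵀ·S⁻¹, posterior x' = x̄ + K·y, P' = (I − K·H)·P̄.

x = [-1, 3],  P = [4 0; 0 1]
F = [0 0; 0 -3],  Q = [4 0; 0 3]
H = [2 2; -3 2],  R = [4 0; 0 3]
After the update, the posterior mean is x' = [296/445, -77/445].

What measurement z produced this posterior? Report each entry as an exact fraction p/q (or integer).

x̄ = F·x = [0, -9]
P̄ = F·P·Fᵀ + Q = [4 0; 0 12]
S = H·P̄·Hᵀ + R = [68 24; 24 87]
K = P̄·Hᵀ·S⁻¹ = [82/445 -84/445; 126/445 88/445]
x' − x̄ = [296/445, 3928/445] = K·y
y = (KᵀK)⁻¹·Kᵀ·(x' − x̄) = [20, 16]
z = y + H·x̄ = [20, 16] + [-18, -18] = [2, -2]

z = [2, -2]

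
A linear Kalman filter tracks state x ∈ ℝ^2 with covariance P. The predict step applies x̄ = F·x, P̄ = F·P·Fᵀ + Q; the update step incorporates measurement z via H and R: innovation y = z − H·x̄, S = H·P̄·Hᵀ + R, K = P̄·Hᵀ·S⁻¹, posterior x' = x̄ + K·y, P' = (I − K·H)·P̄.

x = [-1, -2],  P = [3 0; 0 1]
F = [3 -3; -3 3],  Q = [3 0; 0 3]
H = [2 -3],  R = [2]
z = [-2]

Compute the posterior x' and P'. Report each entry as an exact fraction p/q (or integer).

x' = [-339/941, 390/941]
P' = [2103/941 1278/941; 1278/941 978/941]

x̄ = F·x = [3, -3]
P̄ = F·P·Fᵀ + Q = [39 -36; -36 39]
y = z − H·x̄ = [-17]
S = H·P̄·Hᵀ + R = [941]
K = P̄·Hᵀ·S⁻¹ = [186/941; -189/941]
x' = x̄ + K·y = [-339/941, 390/941]
P' = (I − K·H)·P̄ = [2103/941 1278/941; 1278/941 978/941]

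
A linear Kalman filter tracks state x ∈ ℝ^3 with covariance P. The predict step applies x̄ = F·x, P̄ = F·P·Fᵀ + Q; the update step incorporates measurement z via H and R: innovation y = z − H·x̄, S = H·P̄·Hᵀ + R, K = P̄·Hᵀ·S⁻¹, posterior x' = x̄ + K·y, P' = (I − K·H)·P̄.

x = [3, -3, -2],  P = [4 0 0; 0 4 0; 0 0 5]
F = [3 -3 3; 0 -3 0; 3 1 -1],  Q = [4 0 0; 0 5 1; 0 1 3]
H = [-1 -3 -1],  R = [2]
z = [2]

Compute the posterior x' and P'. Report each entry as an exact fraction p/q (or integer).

x̄ = F·x = [12, 9, 8]
P̄ = F·P·Fᵀ + Q = [121 36 9; 36 41 -11; 9 -11 48]
y = z − H·x̄ = [49]
S = H·P̄·Hᵀ + R = [708]
K = P̄·Hᵀ·S⁻¹ = [-119/354; -37/177; -2/59]
x' = x̄ + K·y = [-1583/354, -220/177, 374/59]
P' = (I − K·H)·P̄ = [7256/177 -2434/177 55/59; -2434/177 1781/177 -945/59; 55/59 -945/59 2784/59]

x' = [-1583/354, -220/177, 374/59]
P' = [7256/177 -2434/177 55/59; -2434/177 1781/177 -945/59; 55/59 -945/59 2784/59]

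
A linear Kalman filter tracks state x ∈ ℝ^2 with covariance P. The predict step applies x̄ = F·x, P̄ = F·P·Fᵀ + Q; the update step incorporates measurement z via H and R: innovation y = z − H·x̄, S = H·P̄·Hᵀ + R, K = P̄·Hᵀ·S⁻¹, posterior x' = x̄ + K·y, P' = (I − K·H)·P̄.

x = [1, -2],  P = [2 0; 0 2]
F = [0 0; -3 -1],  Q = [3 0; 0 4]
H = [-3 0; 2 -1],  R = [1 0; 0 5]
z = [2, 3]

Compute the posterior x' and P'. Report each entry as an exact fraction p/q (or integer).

x̄ = F·x = [0, -1]
P̄ = F·P·Fᵀ + Q = [3 0; 0 24]
y = z − H·x̄ = [2, 2]
S = H·P̄·Hᵀ + R = [28 -18; -18 41]
K = P̄·Hᵀ·S⁻¹ = [-261/824 3/412; -54/103 -84/103]
x' = x̄ + K·y = [-255/412, -379/103]
P' = (I − K·H)·P̄ = [87/824 18/103; 18/103 456/103]

x' = [-255/412, -379/103]
P' = [87/824 18/103; 18/103 456/103]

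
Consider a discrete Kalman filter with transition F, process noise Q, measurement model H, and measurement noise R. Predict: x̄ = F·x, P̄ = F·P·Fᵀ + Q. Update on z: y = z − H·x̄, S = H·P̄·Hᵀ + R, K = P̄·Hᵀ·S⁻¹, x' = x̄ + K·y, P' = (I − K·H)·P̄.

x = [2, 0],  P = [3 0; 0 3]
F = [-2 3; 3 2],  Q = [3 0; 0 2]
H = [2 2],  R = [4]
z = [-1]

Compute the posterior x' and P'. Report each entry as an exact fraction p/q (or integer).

x̄ = F·x = [-4, 6]
P̄ = F·P·Fᵀ + Q = [42 0; 0 41]
y = z − H·x̄ = [-5]
S = H·P̄·Hᵀ + R = [336]
K = P̄·Hᵀ·S⁻¹ = [1/4; 41/168]
x' = x̄ + K·y = [-21/4, 803/168]
P' = (I − K·H)·P̄ = [21 -41/2; -41/2 1763/84]

x' = [-21/4, 803/168]
P' = [21 -41/2; -41/2 1763/84]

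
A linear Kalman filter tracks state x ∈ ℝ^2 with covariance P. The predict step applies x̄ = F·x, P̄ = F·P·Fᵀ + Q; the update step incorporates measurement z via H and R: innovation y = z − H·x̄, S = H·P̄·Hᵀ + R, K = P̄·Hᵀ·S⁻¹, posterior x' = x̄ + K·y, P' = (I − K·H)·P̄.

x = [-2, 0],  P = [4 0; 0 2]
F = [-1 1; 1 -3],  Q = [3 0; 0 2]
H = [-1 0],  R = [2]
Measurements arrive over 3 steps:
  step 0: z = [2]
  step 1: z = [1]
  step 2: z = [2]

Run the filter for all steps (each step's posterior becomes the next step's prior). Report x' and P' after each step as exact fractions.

step 0: x' = [-14/11, 18/11], P' = [18/11 -20/11; -20/11 164/11]
step 1: x' = [-191/277, 594/277], P' = [510/277 -1180/277; -1180/277 9552/277]
step 2: x' = [-24936/13807, 65459/13807], P' = [26506/13807 -67772/13807; -67772/13807 545644/13807]

step 0: x̄ = F·x = [2, -2]
step 0: P̄ = F·P·Fᵀ + Q = [9 -10; -10 24]
step 0: y = z − H·x̄ = [4]
step 0: S = H·P̄·Hᵀ + R = [11]
step 0: K = P̄·Hᵀ·S⁻¹ = [-9/11; 10/11]
step 0: x' = x̄ + K·y = [-14/11, 18/11]
step 0: P' = (I − K·H)·P̄ = [18/11 -20/11; -20/11 164/11]
step 1: x̄ = F·x = [32/11, -68/11]
step 1: P̄ = F·P·Fᵀ + Q = [255/11 -590/11; -590/11 1636/11]
step 1: y = z − H·x̄ = [43/11]
step 1: S = H·P̄·Hᵀ + R = [277/11]
step 1: K = P̄·Hᵀ·S⁻¹ = [-255/277; 590/277]
step 1: x' = x̄ + K·y = [-191/277, 594/277]
step 1: P' = (I − K·H)·P̄ = [510/277 -1180/277; -1180/277 9552/277]
step 2: x̄ = F·x = [785/277, -1973/277]
step 2: P̄ = F·P·Fᵀ + Q = [13253/277 -33886/277; -33886/277 94112/277]
step 2: y = z − H·x̄ = [1339/277]
step 2: S = H·P̄·Hᵀ + R = [13807/277]
step 2: K = P̄·Hᵀ·S⁻¹ = [-13253/13807; 33886/13807]
step 2: x' = x̄ + K·y = [-24936/13807, 65459/13807]
step 2: P' = (I − K·H)·P̄ = [26506/13807 -67772/13807; -67772/13807 545644/13807]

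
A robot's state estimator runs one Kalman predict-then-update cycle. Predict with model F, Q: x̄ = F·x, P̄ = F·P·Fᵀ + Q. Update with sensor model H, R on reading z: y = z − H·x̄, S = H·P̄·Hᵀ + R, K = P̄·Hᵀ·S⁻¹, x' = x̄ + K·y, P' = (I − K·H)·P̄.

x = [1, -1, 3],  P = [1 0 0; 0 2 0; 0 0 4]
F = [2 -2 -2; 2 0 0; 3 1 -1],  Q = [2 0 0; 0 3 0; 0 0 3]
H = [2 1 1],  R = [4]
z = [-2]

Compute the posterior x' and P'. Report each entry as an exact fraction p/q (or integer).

x̄ = F·x = [-2, 2, -1]
P̄ = F·P·Fᵀ + Q = [30 4 10; 4 7 6; 10 6 18]
y = z − H·x̄ = [1]
S = H·P̄·Hᵀ + R = [217]
K = P̄·Hᵀ·S⁻¹ = [74/217; 3/31; 44/217]
x' = x̄ + K·y = [-360/217, 65/31, -173/217]
P' = (I − K·H)·P̄ = [1034/217 -98/31 -1086/217; -98/31 154/31 54/31; -1086/217 54/31 1970/217]

x' = [-360/217, 65/31, -173/217]
P' = [1034/217 -98/31 -1086/217; -98/31 154/31 54/31; -1086/217 54/31 1970/217]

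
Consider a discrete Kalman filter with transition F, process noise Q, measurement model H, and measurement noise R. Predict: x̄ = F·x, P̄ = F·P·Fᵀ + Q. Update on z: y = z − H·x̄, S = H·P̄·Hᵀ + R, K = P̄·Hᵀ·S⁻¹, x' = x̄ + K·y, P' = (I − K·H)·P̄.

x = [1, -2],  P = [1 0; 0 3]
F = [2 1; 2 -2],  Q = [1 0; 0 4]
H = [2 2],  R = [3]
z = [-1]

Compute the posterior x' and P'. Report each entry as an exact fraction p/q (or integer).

x̄ = F·x = [0, 6]
P̄ = F·P·Fᵀ + Q = [8 -2; -2 20]
y = z − H·x̄ = [-13]
S = H·P̄·Hᵀ + R = [99]
K = P̄·Hᵀ·S⁻¹ = [4/33; 4/11]
x' = x̄ + K·y = [-52/33, 14/11]
P' = (I − K·H)·P̄ = [72/11 -70/11; -70/11 76/11]

x' = [-52/33, 14/11]
P' = [72/11 -70/11; -70/11 76/11]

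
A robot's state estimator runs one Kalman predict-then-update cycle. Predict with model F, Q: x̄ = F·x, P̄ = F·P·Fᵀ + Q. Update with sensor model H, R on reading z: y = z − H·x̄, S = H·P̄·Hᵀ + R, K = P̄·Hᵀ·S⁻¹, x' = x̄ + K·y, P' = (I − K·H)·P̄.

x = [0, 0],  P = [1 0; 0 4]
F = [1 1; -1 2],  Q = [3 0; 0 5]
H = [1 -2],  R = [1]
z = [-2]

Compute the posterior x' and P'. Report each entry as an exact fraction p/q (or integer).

x̄ = F·x = [0, 0]
P̄ = F·P·Fᵀ + Q = [8 7; 7 22]
y = z − H·x̄ = [-2]
S = H·P̄·Hᵀ + R = [69]
K = P̄·Hᵀ·S⁻¹ = [-2/23; -37/69]
x' = x̄ + K·y = [4/23, 74/69]
P' = (I − K·H)·P̄ = [172/23 87/23; 87/23 149/69]

x' = [4/23, 74/69]
P' = [172/23 87/23; 87/23 149/69]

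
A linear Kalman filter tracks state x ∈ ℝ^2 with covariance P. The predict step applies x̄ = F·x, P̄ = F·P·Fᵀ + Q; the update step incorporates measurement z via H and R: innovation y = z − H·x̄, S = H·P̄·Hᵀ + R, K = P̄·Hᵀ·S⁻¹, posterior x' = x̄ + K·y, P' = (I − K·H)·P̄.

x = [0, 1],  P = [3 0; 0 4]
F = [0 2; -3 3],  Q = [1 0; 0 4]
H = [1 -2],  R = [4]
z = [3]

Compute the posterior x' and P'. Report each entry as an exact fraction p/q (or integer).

x̄ = F·x = [2, 3]
P̄ = F·P·Fᵀ + Q = [17 24; 24 67]
y = z − H·x̄ = [7]
S = H·P̄·Hᵀ + R = [193]
K = P̄·Hᵀ·S⁻¹ = [-31/193; -110/193]
x' = x̄ + K·y = [169/193, -191/193]
P' = (I − K·H)·P̄ = [2320/193 1222/193; 1222/193 831/193]

x' = [169/193, -191/193]
P' = [2320/193 1222/193; 1222/193 831/193]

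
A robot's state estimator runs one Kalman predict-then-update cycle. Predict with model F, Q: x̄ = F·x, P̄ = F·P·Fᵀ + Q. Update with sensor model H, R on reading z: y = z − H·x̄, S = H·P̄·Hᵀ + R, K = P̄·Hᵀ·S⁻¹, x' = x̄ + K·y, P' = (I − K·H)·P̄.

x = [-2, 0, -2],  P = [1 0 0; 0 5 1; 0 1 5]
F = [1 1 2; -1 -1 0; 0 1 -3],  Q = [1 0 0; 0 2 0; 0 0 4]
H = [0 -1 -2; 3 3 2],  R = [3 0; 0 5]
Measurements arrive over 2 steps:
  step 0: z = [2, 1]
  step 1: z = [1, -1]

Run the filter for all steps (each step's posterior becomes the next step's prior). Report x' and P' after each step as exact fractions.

step 0: x̄ = F·x = [-6, 2, 6]
step 0: P̄ = F·P·Fᵀ + Q = [31 -8 -26; -8 8 -2; -26 -2 48]
step 0: y = z − H·x̄ = [16, 1]
step 0: S = H·P̄·Hᵀ + R = [195 -20; -20 68]
step 0: K = P̄·Hᵀ·S⁻¹ = [221/643 903/2572; -88/3215 -43/643; -1538/3215 23/643]
step 0: x' = x̄ + K·y = [-385/2572, 4807/3215, -5203/3215]
step 0: P' = (I − K·H)·P̄ = [11341/2572 -3357/643 1347/643; -3357/643 24508/3215 -12122/3215; 1347/643 -12122/3215 8368/3215]
step 1: x̄ = F·x = [-24321/12860, -17303/12860, 20416/3215]
step 1: P̄ = F·P·Fᵀ + Q = [81013/12860 22639/12860 -50568/3215; 22639/12860 46177/12860 -23884/3215; -50568/3215 -23884/3215 185412/3215]
step 1: y = z − H·x̄ = [31777/2572, -12829/3215]
step 1: S = H·P̄·Hᵀ + R = [533841/2572 -59756/643; -59756/643 252352/3215]
step 1: K = P̄·Hᵀ·S⁻¹ = [1329943/6152824 16066621/98445184; 100016/769103 2082121/12305648; -845461/1538206 -1633951/24611296]
step 1: x' = x̄ + K·y = [12610253/98445184, -5094407/12305648, -4322895/24611296]
step 1: P' = (I − K·H)·P̄ = [105162715/98445184 -10707361/12305648 2727703/24611296; -10707361/12305648 2958341/1538206 -3558437/3076412; 2727703/24611296 -3558437/3076412 8631203/6152824]

step 0: x' = [-385/2572, 4807/3215, -5203/3215], P' = [11341/2572 -3357/643 1347/643; -3357/643 24508/3215 -12122/3215; 1347/643 -12122/3215 8368/3215]
step 1: x' = [12610253/98445184, -5094407/12305648, -4322895/24611296], P' = [105162715/98445184 -10707361/12305648 2727703/24611296; -10707361/12305648 2958341/1538206 -3558437/3076412; 2727703/24611296 -3558437/3076412 8631203/6152824]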